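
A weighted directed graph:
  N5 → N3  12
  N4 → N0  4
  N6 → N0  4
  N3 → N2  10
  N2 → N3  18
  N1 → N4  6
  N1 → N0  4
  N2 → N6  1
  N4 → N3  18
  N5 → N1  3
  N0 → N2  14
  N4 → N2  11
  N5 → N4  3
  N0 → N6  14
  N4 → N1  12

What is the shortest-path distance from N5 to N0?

Comparing a few candidate routes:
N5→N4→N2→N6→N0: 3 + 11 + 1 + 4 = 19
N5→N1→N4→N0: 3 + 6 + 4 = 13
N5→N1→N4→N2→N6→N0: 3 + 6 + 11 + 1 + 4 = 25
N5→N4→N0: 3 + 4 = 7
N5→N1→N0: 3 + 4 = 7
N5→N4→N1→N0: 3 + 12 + 4 = 19
The minimum is 7.

7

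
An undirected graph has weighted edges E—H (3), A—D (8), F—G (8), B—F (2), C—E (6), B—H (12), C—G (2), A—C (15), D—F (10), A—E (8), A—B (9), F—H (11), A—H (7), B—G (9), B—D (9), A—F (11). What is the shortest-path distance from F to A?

11

A few of the F→A routes:
F-B-A: 2 + 9 = 11
F-H-A: 11 + 7 = 18
F-B-D-A: 2 + 9 + 8 = 19
F-D-A: 10 + 8 = 18
F-A: 11
Best route has total 11.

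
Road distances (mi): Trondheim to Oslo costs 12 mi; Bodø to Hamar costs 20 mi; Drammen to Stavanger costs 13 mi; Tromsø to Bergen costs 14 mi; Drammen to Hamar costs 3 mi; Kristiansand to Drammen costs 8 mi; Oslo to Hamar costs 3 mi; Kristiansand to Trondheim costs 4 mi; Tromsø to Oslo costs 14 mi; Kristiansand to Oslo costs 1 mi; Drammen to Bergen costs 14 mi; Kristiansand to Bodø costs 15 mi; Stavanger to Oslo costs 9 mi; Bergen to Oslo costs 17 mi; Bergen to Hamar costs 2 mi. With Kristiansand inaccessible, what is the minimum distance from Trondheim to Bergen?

A few of the Trondheim→Bergen routes:
Trondheim → Oslo → Hamar → Drammen → Bergen: 12 + 3 + 3 + 14 = 32
Trondheim → Oslo → Hamar → Bergen: 12 + 3 + 2 = 17
Trondheim → Oslo → Bergen: 12 + 17 = 29
Best route has total 17 mi.

17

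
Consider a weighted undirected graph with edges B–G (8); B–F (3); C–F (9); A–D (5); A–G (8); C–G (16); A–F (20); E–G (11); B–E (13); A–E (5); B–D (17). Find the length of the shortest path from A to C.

24

Checking several routes:
A-E-B-F-C: 5 + 13 + 3 + 9 = 30
A-G-B-F-C: 8 + 8 + 3 + 9 = 28
A-G-C: 8 + 16 = 24
A-F-C: 20 + 9 = 29
The minimum is 24.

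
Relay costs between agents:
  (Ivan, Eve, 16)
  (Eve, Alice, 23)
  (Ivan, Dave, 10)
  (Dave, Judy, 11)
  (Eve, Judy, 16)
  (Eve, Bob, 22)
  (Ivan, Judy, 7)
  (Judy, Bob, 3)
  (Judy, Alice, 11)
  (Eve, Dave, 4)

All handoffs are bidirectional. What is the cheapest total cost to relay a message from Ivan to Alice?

Checking several routes:
Ivan -> Dave -> Eve -> Alice: 10 + 4 + 23 = 37
Ivan -> Judy -> Alice: 7 + 11 = 18
Ivan -> Dave -> Judy -> Alice: 10 + 11 + 11 = 32
The minimum is 18.

18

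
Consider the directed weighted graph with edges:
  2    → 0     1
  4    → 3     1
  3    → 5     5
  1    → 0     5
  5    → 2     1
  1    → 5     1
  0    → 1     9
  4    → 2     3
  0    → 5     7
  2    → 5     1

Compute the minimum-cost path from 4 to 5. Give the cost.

4

Candidate routes:
4-2-0-5: 3 + 1 + 7 = 11
4-2-5: 3 + 1 = 4
4-3-5: 1 + 5 = 6
4-2-0-1-5: 3 + 1 + 9 + 1 = 14
Best route has total 4.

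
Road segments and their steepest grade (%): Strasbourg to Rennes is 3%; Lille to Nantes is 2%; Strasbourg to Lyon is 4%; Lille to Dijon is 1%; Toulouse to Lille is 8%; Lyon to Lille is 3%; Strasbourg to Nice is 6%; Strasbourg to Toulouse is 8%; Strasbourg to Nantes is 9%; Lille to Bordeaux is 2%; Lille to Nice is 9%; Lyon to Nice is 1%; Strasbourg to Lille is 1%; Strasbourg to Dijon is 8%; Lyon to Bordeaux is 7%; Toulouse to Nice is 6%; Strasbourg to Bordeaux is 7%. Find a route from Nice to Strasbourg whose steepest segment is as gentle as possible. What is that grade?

Checking several routes:
Nice -> Lyon -> Bordeaux -> Strasbourg: max(1, 7, 7) = 7
Nice -> Strasbourg: max(6) = 6
Nice -> Lyon -> Bordeaux -> Lille -> Strasbourg: max(1, 7, 2, 1) = 7
Nice -> Lyon -> Lille -> Bordeaux -> Strasbourg: max(1, 3, 2, 7) = 7
Nice -> Lyon -> Strasbourg: max(1, 4) = 4
Nice -> Lyon -> Lille -> Strasbourg: max(1, 3, 1) = 3
The minimum achievable maximum is 3%.

3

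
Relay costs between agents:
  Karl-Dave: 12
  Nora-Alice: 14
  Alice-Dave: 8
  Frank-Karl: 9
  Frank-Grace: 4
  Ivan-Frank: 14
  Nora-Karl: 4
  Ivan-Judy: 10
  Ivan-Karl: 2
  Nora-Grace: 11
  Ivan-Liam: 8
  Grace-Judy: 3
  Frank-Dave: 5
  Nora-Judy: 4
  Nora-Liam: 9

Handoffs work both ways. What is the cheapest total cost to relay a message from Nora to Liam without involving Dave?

A few of the Nora→Liam routes:
Nora-Karl-Ivan-Liam: 4 + 2 + 8 = 14
Nora-Grace-Judy-Ivan-Liam: 11 + 3 + 10 + 8 = 32
Nora-Liam: 9
Nora-Judy-Ivan-Liam: 4 + 10 + 8 = 22
Nora-Judy-Grace-Frank-Karl-Ivan-Liam: 4 + 3 + 4 + 9 + 2 + 8 = 30
The minimum is 9.

9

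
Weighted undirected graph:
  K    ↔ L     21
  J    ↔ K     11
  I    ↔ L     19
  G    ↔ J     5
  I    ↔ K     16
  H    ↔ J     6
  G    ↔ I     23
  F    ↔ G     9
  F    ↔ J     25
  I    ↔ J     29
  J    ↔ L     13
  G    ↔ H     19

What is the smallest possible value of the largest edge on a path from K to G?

Some routes from K to G:
K -> J -> H -> G: max(11, 6, 19) = 19
K -> I -> L -> J -> G: max(16, 19, 13, 5) = 19
K -> I -> L -> J -> H -> G: max(16, 19, 13, 6, 19) = 19
K -> J -> G: max(11, 5) = 11
The minimum achievable maximum is 11.

11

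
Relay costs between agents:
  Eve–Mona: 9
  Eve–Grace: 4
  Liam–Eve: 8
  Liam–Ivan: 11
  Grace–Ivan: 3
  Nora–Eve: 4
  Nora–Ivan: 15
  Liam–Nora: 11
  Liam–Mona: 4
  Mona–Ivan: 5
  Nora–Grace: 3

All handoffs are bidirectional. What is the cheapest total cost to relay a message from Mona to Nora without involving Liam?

Comparing a few candidate routes:
Mona - Ivan - Grace - Eve - Nora: 5 + 3 + 4 + 4 = 16
Mona - Ivan - Grace - Nora: 5 + 3 + 3 = 11
Mona - Eve - Nora: 9 + 4 = 13
Best route has total 11.

11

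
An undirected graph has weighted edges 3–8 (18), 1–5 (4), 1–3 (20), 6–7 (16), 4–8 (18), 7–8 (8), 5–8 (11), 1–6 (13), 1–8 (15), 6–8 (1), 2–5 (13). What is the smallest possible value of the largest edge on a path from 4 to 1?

Paths from 4 to 1:
4→8→3→1: max(18, 18, 20) = 20
4→8→7→6→1: max(18, 8, 16, 13) = 18
4→8→5→1: max(18, 11, 4) = 18
4→8→1: max(18, 15) = 18
4→8→6→1: max(18, 1, 13) = 18
The minimum achievable maximum is 18.

18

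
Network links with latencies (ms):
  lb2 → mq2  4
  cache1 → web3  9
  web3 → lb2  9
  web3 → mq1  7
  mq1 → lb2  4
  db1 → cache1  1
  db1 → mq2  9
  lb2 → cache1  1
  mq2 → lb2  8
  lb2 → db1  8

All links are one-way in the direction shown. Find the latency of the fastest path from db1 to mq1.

17

Paths from db1 to mq1:
db1-mq2-lb2-cache1-web3-mq1: 9 + 8 + 1 + 9 + 7 = 34
db1-cache1-web3-mq1: 1 + 9 + 7 = 17
Shortest: 17 ms.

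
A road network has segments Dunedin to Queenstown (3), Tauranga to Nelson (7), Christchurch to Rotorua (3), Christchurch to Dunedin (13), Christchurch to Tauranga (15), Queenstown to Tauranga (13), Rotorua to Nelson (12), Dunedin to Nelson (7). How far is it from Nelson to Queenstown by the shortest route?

Routes from Nelson to Queenstown:
Nelson -> Dunedin -> Queenstown: 7 + 3 = 10
Nelson -> Dunedin -> Christchurch -> Tauranga -> Queenstown: 7 + 13 + 15 + 13 = 48
Nelson -> Tauranga -> Queenstown: 7 + 13 = 20
Nelson -> Tauranga -> Christchurch -> Dunedin -> Queenstown: 7 + 15 + 13 + 3 = 38
Nelson -> Rotorua -> Christchurch -> Dunedin -> Queenstown: 12 + 3 + 13 + 3 = 31
Nelson -> Rotorua -> Christchurch -> Tauranga -> Queenstown: 12 + 3 + 15 + 13 = 43
The minimum is 10 km.

10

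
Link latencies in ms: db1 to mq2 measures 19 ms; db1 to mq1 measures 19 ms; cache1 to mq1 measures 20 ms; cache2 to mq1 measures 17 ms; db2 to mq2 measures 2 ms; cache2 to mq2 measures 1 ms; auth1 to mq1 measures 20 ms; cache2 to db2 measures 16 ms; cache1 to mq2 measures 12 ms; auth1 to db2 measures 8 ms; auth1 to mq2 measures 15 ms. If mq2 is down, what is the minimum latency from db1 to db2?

47

Candidate routes:
db1-mq1-auth1-db2: 19 + 20 + 8 = 47
db1-mq1-cache2-db2: 19 + 17 + 16 = 52
Best route has total 47 ms.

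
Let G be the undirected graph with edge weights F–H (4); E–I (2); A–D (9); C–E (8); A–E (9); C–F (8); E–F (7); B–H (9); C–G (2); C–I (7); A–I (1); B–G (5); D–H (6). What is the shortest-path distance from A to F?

10

Some routes from A to F:
A -> I -> C -> F: 1 + 7 + 8 = 16
A -> I -> E -> F: 1 + 2 + 7 = 10
A -> D -> H -> F: 9 + 6 + 4 = 19
A -> I -> E -> C -> F: 1 + 2 + 8 + 8 = 19
A -> E -> F: 9 + 7 = 16
Shortest: 10.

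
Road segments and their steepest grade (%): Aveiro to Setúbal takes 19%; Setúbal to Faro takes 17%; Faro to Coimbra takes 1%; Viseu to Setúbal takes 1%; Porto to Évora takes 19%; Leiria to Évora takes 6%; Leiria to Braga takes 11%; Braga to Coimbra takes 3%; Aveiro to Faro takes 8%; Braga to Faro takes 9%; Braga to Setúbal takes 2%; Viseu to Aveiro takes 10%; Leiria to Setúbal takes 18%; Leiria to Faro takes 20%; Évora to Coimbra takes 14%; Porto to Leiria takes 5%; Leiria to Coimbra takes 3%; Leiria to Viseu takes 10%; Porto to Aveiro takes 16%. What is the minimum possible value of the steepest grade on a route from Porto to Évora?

Comparing a few candidate routes:
Porto → Leiria → Viseu → Setúbal → Braga → Coimbra → Évora: max(5, 10, 1, 2, 3, 14) = 14
Porto → Leiria → Évora: max(5, 6) = 6
Porto → Leiria → Viseu → Setúbal → Braga → Faro → Coimbra → Évora: max(5, 10, 1, 2, 9, 1, 14) = 14
Smallest bottleneck: 6%.

6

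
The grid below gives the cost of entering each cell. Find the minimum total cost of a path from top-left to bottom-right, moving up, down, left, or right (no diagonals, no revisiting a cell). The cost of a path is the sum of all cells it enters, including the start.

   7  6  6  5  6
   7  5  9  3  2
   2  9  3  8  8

37

Path r0c0→r0c1→r0c2→r0c3→r1c3→r1c4→r2c4: 7 + 6 + 6 + 5 + 3 + 2 + 8 = 37.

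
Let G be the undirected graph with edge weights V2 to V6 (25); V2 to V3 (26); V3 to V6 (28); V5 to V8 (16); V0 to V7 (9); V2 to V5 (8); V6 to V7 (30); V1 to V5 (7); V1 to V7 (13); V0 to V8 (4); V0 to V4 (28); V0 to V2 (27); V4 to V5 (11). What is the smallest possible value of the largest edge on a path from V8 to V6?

Checking several routes:
V8-V0-V2-V6: max(4, 27, 25) = 27
V8-V0-V4-V5-V2-V6: max(4, 28, 11, 8, 25) = 28
V8-V5-V2-V6: max(16, 8, 25) = 25
V8-V5-V1-V7-V0-V2-V6: max(16, 7, 13, 9, 27, 25) = 27
V8-V0-V7-V1-V5-V2-V6: max(4, 9, 13, 7, 8, 25) = 25
Smallest bottleneck: 25.

25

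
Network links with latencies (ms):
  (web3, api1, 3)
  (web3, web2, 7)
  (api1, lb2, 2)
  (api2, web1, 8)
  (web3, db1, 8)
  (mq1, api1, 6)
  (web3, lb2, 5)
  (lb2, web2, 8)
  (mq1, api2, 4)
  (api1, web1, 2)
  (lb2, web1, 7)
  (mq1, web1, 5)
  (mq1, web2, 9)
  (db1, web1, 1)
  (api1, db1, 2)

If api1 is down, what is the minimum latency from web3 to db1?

A few of the web3→db1 routes:
web3 -> db1: 8
web3 -> web2 -> lb2 -> web1 -> db1: 7 + 8 + 7 + 1 = 23
web3 -> web2 -> mq1 -> api2 -> web1 -> db1: 7 + 9 + 4 + 8 + 1 = 29
web3 -> web2 -> mq1 -> web1 -> db1: 7 + 9 + 5 + 1 = 22
web3 -> lb2 -> web2 -> mq1 -> web1 -> db1: 5 + 8 + 9 + 5 + 1 = 28
web3 -> lb2 -> web1 -> db1: 5 + 7 + 1 = 13
The minimum is 8 ms.

8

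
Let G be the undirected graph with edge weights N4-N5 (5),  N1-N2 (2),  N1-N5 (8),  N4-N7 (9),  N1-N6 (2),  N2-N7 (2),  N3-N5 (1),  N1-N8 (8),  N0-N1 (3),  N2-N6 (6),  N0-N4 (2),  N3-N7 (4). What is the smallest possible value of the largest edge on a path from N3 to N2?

4

A few of the N3→N2 routes:
N3→N5→N4→N0→N1→N2: max(1, 5, 2, 3, 2) = 5
N3→N7→N2: max(4, 2) = 4
N3→N5→N1→N2: max(1, 8, 2) = 8
N3→N5→N4→N0→N1→N6→N2: max(1, 5, 2, 3, 2, 6) = 6
N3→N5→N1→N6→N2: max(1, 8, 2, 6) = 8
Smallest bottleneck: 4.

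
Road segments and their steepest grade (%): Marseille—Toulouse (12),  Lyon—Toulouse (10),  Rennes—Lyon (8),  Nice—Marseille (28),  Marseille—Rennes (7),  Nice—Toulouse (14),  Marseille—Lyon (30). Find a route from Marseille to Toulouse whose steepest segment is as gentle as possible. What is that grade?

Comparing a few candidate routes:
Marseille -> Toulouse: max(12) = 12
Marseille -> Nice -> Toulouse: max(28, 14) = 28
Marseille -> Rennes -> Lyon -> Toulouse: max(7, 8, 10) = 10
The minimum achievable maximum is 10%.

10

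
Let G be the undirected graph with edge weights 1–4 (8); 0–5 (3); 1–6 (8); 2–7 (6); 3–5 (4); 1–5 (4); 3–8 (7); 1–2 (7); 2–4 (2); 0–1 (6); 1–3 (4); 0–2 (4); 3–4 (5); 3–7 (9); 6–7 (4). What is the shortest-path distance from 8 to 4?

A few of the 8→4 routes:
8 → 3 → 5 → 0 → 2 → 4: 7 + 4 + 3 + 4 + 2 = 20
8 → 3 → 1 → 0 → 2 → 4: 7 + 4 + 6 + 4 + 2 = 23
8 → 3 → 1 → 2 → 4: 7 + 4 + 7 + 2 = 20
8 → 3 → 1 → 4: 7 + 4 + 8 = 19
8 → 3 → 4: 7 + 5 = 12
The minimum is 12.

12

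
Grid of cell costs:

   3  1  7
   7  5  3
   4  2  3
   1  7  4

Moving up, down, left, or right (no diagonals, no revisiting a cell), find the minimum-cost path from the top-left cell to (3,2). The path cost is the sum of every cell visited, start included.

Take r0c0 -> r0c1 -> r1c1 -> r2c1 -> r2c2 -> r3c2 for a total of 3 + 1 + 5 + 2 + 3 + 4 = 18.

18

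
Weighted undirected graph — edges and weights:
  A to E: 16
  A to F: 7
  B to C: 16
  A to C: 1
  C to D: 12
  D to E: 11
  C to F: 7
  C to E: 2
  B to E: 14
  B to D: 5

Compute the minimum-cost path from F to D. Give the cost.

19

A few of the F→D routes:
F -> C -> D: 7 + 12 = 19
F -> A -> C -> D: 7 + 1 + 12 = 20
F -> A -> C -> E -> D: 7 + 1 + 2 + 11 = 21
F -> C -> E -> D: 7 + 2 + 11 = 20
The minimum is 19.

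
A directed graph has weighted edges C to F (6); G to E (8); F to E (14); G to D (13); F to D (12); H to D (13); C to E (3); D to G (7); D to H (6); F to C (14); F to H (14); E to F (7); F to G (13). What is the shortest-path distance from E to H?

21

Candidate routes:
E - F - D - H: 7 + 12 + 6 = 25
E - F - G - D - H: 7 + 13 + 13 + 6 = 39
E - F - H: 7 + 14 = 21
Best route has total 21.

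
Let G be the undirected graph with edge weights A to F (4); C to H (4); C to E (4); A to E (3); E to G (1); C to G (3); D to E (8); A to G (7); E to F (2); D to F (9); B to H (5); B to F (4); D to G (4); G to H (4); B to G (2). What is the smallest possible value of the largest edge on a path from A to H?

A few of the A→H routes:
A - E - G - H: max(3, 1, 4) = 4
A - E - G - C - H: max(3, 1, 3, 4) = 4
A - E - F - B - G - C - H: max(3, 2, 4, 2, 3, 4) = 4
A - E - F - B - G - H: max(3, 2, 4, 2, 4) = 4
A - E - C - G - H: max(3, 4, 3, 4) = 4
A - E - C - H: max(3, 4, 4) = 4
Best route has worst link 4.

4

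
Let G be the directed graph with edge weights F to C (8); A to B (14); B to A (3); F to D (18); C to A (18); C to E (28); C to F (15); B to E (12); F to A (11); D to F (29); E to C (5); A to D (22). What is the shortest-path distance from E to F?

Routes from E to F:
E - C - F: 5 + 15 = 20
E - C - A - D - F: 5 + 18 + 22 + 29 = 74
Shortest: 20.

20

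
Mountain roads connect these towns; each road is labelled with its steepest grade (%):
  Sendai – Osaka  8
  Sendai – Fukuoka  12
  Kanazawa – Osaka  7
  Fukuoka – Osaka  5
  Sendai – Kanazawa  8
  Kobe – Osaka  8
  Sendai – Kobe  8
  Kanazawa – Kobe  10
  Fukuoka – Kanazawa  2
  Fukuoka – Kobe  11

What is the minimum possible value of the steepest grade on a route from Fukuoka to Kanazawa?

2

A few of the Fukuoka→Kanazawa routes:
Fukuoka -> Osaka -> Kobe -> Sendai -> Kanazawa: max(5, 8, 8, 8) = 8
Fukuoka -> Osaka -> Kanazawa: max(5, 7) = 7
Fukuoka -> Kanazawa: max(2) = 2
The minimum achievable maximum is 2%.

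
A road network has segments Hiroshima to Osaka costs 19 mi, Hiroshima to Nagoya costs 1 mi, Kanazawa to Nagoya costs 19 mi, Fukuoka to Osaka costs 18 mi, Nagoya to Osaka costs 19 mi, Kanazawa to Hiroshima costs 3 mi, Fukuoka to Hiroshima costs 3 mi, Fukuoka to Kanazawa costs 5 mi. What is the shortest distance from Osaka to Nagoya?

19

A few of the Osaka→Nagoya routes:
Osaka→Fukuoka→Hiroshima→Nagoya: 18 + 3 + 1 = 22
Osaka→Nagoya: 19
Osaka→Hiroshima→Nagoya: 19 + 1 = 20
Osaka→Fukuoka→Kanazawa→Hiroshima→Nagoya: 18 + 5 + 3 + 1 = 27
Shortest: 19 mi.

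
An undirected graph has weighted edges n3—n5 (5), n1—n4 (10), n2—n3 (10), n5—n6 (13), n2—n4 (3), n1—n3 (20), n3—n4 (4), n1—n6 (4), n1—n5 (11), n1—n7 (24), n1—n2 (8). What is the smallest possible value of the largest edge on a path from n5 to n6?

Comparing a few candidate routes:
n5 -> n3 -> n4 -> n2 -> n1 -> n6: max(5, 4, 3, 8, 4) = 8
n5 -> n3 -> n2 -> n4 -> n1 -> n6: max(5, 10, 3, 10, 4) = 10
n5 -> n3 -> n2 -> n1 -> n6: max(5, 10, 8, 4) = 10
n5 -> n6: max(13) = 13
n5 -> n1 -> n6: max(11, 4) = 11
n5 -> n3 -> n4 -> n1 -> n6: max(5, 4, 10, 4) = 10
Smallest bottleneck: 8.

8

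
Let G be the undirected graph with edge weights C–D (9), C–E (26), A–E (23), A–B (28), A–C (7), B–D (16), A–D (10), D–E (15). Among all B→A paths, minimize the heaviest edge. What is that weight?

16

Routes from B to A:
B -> D -> E -> C -> A: max(16, 15, 26, 7) = 26
B -> D -> C -> E -> A: max(16, 9, 26, 23) = 26
B -> D -> C -> A: max(16, 9, 7) = 16
B -> D -> E -> A: max(16, 15, 23) = 23
B -> A: max(28) = 28
B -> D -> A: max(16, 10) = 16
Best route has worst link 16.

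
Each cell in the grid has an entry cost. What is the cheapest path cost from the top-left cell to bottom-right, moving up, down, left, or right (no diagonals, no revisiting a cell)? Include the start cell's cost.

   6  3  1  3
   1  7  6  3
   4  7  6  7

Path (0,0) → (0,1) → (0,2) → (0,3) → (1,3) → (2,3): 6 + 3 + 1 + 3 + 3 + 7 = 23.

23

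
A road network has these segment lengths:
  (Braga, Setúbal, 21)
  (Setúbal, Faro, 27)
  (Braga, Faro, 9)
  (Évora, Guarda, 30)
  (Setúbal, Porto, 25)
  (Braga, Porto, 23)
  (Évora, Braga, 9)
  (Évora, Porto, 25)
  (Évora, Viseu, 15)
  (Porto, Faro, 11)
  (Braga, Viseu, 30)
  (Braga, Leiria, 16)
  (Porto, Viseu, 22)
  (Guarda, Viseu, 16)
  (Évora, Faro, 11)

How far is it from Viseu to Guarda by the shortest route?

16

Checking several routes:
Viseu → Porto → Évora → Guarda: 22 + 25 + 30 = 77
Viseu → Porto → Faro → Évora → Guarda: 22 + 11 + 11 + 30 = 74
Viseu → Guarda: 16
Viseu → Braga → Évora → Guarda: 30 + 9 + 30 = 69
Viseu → Évora → Guarda: 15 + 30 = 45
Best route has total 16.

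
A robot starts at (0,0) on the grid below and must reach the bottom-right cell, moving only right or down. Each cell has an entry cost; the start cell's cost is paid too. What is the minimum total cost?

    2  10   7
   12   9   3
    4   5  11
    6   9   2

Path (0,0) → (1,0) → (2,0) → (2,1) → (3,1) → (3,2): 2 + 12 + 4 + 5 + 9 + 2 = 34.
For comparison, the top-then-right route costs 35.

34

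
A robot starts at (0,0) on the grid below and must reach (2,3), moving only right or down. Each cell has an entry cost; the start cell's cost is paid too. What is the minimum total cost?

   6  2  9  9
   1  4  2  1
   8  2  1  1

Path r0c0 -> r1c0 -> r1c1 -> r1c2 -> r1c3 -> r2c3: 6 + 1 + 4 + 2 + 1 + 1 = 15.

15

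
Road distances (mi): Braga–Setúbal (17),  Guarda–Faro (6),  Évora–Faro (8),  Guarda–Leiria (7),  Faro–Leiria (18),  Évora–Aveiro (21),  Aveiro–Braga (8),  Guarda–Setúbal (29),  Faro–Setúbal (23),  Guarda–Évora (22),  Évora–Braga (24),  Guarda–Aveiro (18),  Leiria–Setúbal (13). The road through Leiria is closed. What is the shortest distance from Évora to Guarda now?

14

A few of the Évora→Guarda routes:
Évora - Aveiro - Guarda: 21 + 18 = 39
Évora - Faro - Guarda: 8 + 6 = 14
Évora - Braga - Aveiro - Guarda: 24 + 8 + 18 = 50
Évora - Guarda: 22
Shortest: 14 mi.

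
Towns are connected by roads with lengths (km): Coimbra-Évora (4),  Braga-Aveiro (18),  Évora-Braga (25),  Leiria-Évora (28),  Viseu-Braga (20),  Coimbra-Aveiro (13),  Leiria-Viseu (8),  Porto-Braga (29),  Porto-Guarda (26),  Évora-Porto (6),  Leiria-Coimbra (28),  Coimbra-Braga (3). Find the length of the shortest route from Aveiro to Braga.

Checking several routes:
Aveiro→Coimbra→Braga: 13 + 3 = 16
Aveiro→Braga: 18
Aveiro→Coimbra→Évora→Braga: 13 + 4 + 25 = 42
Aveiro→Coimbra→Évora→Porto→Braga: 13 + 4 + 6 + 29 = 52
The minimum is 16 km.

16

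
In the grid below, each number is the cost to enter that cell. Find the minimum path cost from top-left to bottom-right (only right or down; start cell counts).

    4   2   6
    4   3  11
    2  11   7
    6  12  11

38

One optimal route is [0,0] -> [0,1] -> [1,1] -> [1,2] -> [2,2] -> [3,2].
Its cost is 4 + 2 + 3 + 11 + 7 + 11 = 38.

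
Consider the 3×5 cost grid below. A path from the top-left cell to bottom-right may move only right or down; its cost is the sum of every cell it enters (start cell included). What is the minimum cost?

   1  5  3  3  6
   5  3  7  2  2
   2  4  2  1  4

19

Cheapest: [0,0]→[0,1]→[0,2]→[0,3]→[1,3]→[2,3]→[2,4]
  1 + 5 + 3 + 3 + 2 + 1 + 4 = 19
(Top row then right column would cost 24.)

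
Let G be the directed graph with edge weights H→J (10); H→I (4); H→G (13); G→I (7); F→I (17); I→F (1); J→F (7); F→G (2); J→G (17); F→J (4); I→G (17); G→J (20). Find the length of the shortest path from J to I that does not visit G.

Candidate routes:
J → F → I: 7 + 17 = 24
Best route has total 24.

24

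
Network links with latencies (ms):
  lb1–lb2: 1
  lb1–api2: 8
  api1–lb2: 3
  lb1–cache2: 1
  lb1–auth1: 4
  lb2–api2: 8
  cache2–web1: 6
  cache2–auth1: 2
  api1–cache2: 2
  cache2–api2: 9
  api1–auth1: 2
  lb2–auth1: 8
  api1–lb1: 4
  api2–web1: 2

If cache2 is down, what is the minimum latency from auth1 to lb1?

4

Some routes from auth1 to lb1 avoiding cache2:
auth1 → api1 → lb2 → api2 → lb1: 2 + 3 + 8 + 8 = 21
auth1 → lb2 → lb1: 8 + 1 = 9
auth1 → lb1: 4
auth1 → api1 → lb2 → lb1: 2 + 3 + 1 = 6
auth1 → api1 → lb1: 2 + 4 = 6
auth1 → lb2 → api1 → lb1: 8 + 3 + 4 = 15
Shortest: 4 ms.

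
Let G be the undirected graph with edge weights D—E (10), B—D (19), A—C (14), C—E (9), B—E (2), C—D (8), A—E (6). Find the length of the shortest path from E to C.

9

Routes from E to C:
E → A → C: 6 + 14 = 20
E → B → D → C: 2 + 19 + 8 = 29
E → D → C: 10 + 8 = 18
E → C: 9
Best route has total 9.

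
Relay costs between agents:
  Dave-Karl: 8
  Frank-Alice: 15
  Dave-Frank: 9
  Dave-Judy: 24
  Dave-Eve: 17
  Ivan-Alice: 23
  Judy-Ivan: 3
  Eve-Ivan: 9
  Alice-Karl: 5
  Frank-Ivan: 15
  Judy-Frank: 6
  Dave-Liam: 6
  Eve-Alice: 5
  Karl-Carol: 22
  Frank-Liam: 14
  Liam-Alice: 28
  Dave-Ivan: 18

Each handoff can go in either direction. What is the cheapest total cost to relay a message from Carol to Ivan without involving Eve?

48

Some routes from Carol to Ivan avoiding Eve:
Carol -> Karl -> Alice -> Ivan: 22 + 5 + 23 = 50
Carol -> Karl -> Dave -> Ivan: 22 + 8 + 18 = 48
Carol -> Karl -> Dave -> Frank -> Judy -> Ivan: 22 + 8 + 9 + 6 + 3 = 48
Carol -> Karl -> Alice -> Frank -> Judy -> Ivan: 22 + 5 + 15 + 6 + 3 = 51
The minimum is 48.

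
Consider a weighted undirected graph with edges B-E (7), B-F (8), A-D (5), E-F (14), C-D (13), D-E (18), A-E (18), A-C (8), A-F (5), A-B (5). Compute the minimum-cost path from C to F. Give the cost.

A few of the C→F routes:
C - A - B - E - F: 8 + 5 + 7 + 14 = 34
C - D - A - B - F: 13 + 5 + 5 + 8 = 31
C - A - E - F: 8 + 18 + 14 = 40
C - A - F: 8 + 5 = 13
C - D - A - F: 13 + 5 + 5 = 23
C - A - B - F: 8 + 5 + 8 = 21
Shortest: 13.

13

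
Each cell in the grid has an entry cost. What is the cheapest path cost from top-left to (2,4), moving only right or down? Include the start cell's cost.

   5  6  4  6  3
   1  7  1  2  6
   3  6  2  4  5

Take (0,0) (1,0) (1,1) (1,2) (1,3) (2,3) (2,4) for a total of 5 + 1 + 7 + 1 + 2 + 4 + 5 = 25.

25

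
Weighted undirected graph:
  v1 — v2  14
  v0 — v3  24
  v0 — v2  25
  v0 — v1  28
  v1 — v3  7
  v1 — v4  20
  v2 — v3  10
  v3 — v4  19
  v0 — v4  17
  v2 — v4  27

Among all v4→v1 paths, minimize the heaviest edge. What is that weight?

Checking several routes:
v4 - v3 - v1: max(19, 7) = 19
v4 - v0 - v3 - v2 - v1: max(17, 24, 10, 14) = 24
v4 - v1: max(20) = 20
v4 - v3 - v2 - v1: max(19, 10, 14) = 19
Smallest bottleneck: 19.

19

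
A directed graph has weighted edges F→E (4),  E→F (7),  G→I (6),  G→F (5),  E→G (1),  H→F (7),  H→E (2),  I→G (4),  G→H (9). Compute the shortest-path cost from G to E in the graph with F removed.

11

Candidate routes:
G-H-E: 9 + 2 = 11
Shortest: 11.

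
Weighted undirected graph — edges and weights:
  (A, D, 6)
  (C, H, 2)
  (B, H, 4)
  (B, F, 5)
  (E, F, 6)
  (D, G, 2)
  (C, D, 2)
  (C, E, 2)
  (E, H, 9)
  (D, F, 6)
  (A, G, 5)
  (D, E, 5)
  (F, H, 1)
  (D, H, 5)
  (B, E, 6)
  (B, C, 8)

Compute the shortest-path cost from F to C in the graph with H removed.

8

Some routes from F to C avoiding H:
F→D→C: 6 + 2 = 8
F→B→E→C: 5 + 6 + 2 = 13
F→B→C: 5 + 8 = 13
F→E→D→C: 6 + 5 + 2 = 13
F→E→C: 6 + 2 = 8
Best route has total 8.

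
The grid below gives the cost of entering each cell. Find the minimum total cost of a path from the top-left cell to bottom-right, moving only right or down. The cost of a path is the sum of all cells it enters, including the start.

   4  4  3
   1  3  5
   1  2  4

12

Path r0c0 r1c0 r2c0 r2c1 r2c2: 4 + 1 + 1 + 2 + 4 = 12.
For comparison, the top-then-right route costs 20.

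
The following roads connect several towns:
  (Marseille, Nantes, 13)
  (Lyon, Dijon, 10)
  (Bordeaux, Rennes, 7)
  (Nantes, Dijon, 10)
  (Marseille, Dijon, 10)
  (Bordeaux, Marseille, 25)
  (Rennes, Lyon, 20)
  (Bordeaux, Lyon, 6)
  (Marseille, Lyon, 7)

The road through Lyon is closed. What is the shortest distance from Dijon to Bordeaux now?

35

Paths from Dijon to Bordeaux avoiding Lyon:
Dijon→Marseille→Bordeaux: 10 + 25 = 35
Dijon→Nantes→Marseille→Bordeaux: 10 + 13 + 25 = 48
The minimum is 35.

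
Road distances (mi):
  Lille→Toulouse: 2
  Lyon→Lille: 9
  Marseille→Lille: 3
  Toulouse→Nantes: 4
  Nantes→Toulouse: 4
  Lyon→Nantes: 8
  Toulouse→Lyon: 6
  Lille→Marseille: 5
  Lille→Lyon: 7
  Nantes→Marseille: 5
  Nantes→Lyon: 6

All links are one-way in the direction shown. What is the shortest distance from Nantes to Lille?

Paths from Nantes to Lille:
Nantes→Marseille→Lille: 5 + 3 = 8
Nantes→Lyon→Lille: 6 + 9 = 15
Nantes→Toulouse→Lyon→Lille: 4 + 6 + 9 = 19
Best route has total 8 mi.

8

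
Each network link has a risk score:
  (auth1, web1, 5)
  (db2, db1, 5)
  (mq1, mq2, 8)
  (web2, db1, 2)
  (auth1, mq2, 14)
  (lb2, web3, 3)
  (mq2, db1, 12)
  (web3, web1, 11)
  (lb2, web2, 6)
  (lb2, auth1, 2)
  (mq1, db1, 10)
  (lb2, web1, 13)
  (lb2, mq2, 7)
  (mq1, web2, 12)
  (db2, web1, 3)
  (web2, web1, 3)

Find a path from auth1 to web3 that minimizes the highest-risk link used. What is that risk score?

A few of the auth1→web3 routes:
auth1 - web1 - db2 - db1 - web2 - lb2 - web3: max(5, 3, 5, 2, 6, 3) = 6
auth1 - web1 - web2 - lb2 - web3: max(5, 3, 6, 3) = 6
auth1 - lb2 - web3: max(2, 3) = 3
The minimum achievable maximum is 3.

3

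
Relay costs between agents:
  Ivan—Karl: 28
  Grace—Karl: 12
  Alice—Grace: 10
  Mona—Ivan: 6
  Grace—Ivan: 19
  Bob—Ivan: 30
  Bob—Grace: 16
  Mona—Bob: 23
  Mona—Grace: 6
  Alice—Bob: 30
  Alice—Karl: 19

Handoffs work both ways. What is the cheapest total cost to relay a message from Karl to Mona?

A few of the Karl→Mona routes:
Karl-Ivan-Grace-Mona: 28 + 19 + 6 = 53
Karl-Ivan-Mona: 28 + 6 = 34
Karl-Alice-Grace-Mona: 19 + 10 + 6 = 35
Karl-Grace-Ivan-Mona: 12 + 19 + 6 = 37
Karl-Grace-Mona: 12 + 6 = 18
Karl-Grace-Bob-Mona: 12 + 16 + 23 = 51
Best route has total 18.

18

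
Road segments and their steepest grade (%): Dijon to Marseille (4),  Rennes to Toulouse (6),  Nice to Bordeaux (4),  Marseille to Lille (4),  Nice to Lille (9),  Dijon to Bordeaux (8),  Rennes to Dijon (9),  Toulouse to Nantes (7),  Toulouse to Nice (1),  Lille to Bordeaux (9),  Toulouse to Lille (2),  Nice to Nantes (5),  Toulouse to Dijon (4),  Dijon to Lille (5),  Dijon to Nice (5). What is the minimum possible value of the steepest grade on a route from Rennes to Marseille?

6

A few of the Rennes→Marseille routes:
Rennes - Toulouse - Dijon - Lille - Marseille: max(6, 4, 5, 4) = 6
Rennes - Toulouse - Lille - Dijon - Marseille: max(6, 2, 5, 4) = 6
Rennes - Toulouse - Lille - Marseille: max(6, 2, 4) = 6
Smallest bottleneck: 6%.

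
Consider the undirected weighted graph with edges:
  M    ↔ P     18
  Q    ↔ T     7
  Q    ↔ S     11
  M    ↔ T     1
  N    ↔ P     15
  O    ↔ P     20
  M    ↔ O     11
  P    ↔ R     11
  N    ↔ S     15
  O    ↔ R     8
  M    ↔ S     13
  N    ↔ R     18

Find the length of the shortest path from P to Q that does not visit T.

Checking several routes:
P-O-R-N-S-Q: 20 + 8 + 18 + 15 + 11 = 72
P-N-S-Q: 15 + 15 + 11 = 41
P-R-O-M-S-Q: 11 + 8 + 11 + 13 + 11 = 54
P-R-N-S-Q: 11 + 18 + 15 + 11 = 55
P-M-S-Q: 18 + 13 + 11 = 42
P-O-M-S-Q: 20 + 11 + 13 + 11 = 55
Best route has total 41.

41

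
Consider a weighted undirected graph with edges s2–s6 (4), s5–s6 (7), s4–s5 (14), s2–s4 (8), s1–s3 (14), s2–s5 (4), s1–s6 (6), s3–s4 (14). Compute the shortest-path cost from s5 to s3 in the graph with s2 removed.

27

Paths from s5 to s3 avoiding s2:
s5-s6-s1-s3: 7 + 6 + 14 = 27
s5-s4-s3: 14 + 14 = 28
The minimum is 27.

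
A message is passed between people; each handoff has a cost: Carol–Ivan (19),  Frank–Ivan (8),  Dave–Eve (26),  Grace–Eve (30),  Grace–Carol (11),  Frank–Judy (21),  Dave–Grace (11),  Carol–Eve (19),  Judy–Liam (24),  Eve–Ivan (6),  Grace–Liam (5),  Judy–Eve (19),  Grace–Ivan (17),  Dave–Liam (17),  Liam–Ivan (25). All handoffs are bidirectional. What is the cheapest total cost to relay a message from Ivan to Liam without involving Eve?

Comparing a few candidate routes:
Ivan → Liam: 25
Ivan → Carol → Grace → Liam: 19 + 11 + 5 = 35
Ivan → Grace → Liam: 17 + 5 = 22
Ivan → Grace → Dave → Liam: 17 + 11 + 17 = 45
Ivan → Frank → Judy → Liam: 8 + 21 + 24 = 53
Best route has total 22.

22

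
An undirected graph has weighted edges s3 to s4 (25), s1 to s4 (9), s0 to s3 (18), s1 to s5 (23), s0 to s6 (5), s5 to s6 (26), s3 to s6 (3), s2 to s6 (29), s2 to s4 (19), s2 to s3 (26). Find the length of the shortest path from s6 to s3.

Some routes from s6 to s3:
s6→s0→s3: 5 + 18 = 23
s6→s2→s4→s3: 29 + 19 + 25 = 73
s6→s2→s3: 29 + 26 = 55
s6→s3: 3
Shortest: 3.

3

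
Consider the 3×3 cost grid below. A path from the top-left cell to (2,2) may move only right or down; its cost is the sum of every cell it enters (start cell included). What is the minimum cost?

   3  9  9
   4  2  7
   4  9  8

24

One optimal route is (0,0) (1,0) (1,1) (1,2) (2,2).
Its cost is 3 + 4 + 2 + 7 + 8 = 24.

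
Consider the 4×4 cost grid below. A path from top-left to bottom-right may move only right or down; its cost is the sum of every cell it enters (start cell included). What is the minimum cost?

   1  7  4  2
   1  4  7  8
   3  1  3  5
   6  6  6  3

Cheapest: r0c0 r1c0 r2c0 r2c1 r2c2 r2c3 r3c3
  1 + 1 + 3 + 1 + 3 + 5 + 3 = 17
For comparison, the top-then-right route costs 30.

17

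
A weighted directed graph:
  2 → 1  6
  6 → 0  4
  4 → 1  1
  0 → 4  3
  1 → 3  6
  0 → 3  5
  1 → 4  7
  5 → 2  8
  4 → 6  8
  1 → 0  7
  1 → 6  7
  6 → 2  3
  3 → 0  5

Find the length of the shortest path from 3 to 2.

Candidate routes:
3 → 0 → 4 → 1 → 6 → 2: 5 + 3 + 1 + 7 + 3 = 19
3 → 0 → 4 → 6 → 2: 5 + 3 + 8 + 3 = 19
Best route has total 19.

19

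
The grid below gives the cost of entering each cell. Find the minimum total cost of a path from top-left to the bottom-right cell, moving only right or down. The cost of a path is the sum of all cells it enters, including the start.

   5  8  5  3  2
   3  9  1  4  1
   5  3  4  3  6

Cheapest: (0,0) (1,0) (1,1) (1,2) (1,3) (1,4) (2,4)
  5 + 3 + 9 + 1 + 4 + 1 + 6 = 29

29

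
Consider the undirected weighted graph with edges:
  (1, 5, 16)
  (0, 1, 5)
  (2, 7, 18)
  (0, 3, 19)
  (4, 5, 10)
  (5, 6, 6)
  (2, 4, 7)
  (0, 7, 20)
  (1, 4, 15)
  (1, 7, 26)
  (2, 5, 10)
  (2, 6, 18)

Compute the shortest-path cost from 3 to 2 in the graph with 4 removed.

50

Some routes from 3 to 2 avoiding 4:
3 -> 0 -> 1 -> 5 -> 2: 19 + 5 + 16 + 10 = 50
3 -> 0 -> 7 -> 1 -> 5 -> 2: 19 + 20 + 26 + 16 + 10 = 91
3 -> 0 -> 7 -> 2: 19 + 20 + 18 = 57
3 -> 0 -> 1 -> 5 -> 6 -> 2: 19 + 5 + 16 + 6 + 18 = 64
3 -> 0 -> 1 -> 7 -> 2: 19 + 5 + 26 + 18 = 68
Best route has total 50.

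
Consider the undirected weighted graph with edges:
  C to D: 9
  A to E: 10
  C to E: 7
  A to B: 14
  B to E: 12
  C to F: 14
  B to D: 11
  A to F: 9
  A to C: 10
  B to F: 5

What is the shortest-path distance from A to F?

9

Comparing a few candidate routes:
A -> B -> F: 14 + 5 = 19
A -> E -> C -> F: 10 + 7 + 14 = 31
A -> C -> F: 10 + 14 = 24
A -> C -> E -> B -> F: 10 + 7 + 12 + 5 = 34
A -> E -> B -> F: 10 + 12 + 5 = 27
A -> F: 9
The minimum is 9.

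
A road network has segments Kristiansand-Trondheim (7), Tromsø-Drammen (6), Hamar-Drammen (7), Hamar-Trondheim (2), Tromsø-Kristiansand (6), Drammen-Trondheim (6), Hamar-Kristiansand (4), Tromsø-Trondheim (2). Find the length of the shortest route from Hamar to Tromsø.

Comparing a few candidate routes:
Hamar→Kristiansand→Trondheim→Tromsø: 4 + 7 + 2 = 13
Hamar→Kristiansand→Tromsø: 4 + 6 = 10
Hamar→Trondheim→Tromsø: 2 + 2 = 4
Shortest: 4.

4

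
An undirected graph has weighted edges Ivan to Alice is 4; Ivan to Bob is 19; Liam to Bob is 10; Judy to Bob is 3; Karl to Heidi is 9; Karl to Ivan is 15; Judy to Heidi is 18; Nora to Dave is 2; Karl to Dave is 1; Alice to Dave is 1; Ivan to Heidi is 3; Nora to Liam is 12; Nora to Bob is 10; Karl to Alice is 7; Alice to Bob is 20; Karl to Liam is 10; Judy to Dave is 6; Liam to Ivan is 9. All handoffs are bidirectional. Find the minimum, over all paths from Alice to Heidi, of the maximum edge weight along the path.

4

Some routes from Alice to Heidi:
Alice - Ivan - Heidi: max(4, 3) = 4
Alice - Karl - Heidi: max(7, 9) = 9
Alice - Dave - Karl - Heidi: max(1, 1, 9) = 9
Smallest bottleneck: 4.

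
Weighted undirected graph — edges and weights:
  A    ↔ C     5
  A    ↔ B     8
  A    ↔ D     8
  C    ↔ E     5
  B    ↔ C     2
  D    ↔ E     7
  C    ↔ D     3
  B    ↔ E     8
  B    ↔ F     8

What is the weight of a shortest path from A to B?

Some routes from A to B:
A→D→C→B: 8 + 3 + 2 = 13
A→D→E→C→B: 8 + 7 + 5 + 2 = 22
A→C→B: 5 + 2 = 7
A→B: 8
A→C→E→B: 5 + 5 + 8 = 18
A→C→D→E→B: 5 + 3 + 7 + 8 = 23
The minimum is 7.

7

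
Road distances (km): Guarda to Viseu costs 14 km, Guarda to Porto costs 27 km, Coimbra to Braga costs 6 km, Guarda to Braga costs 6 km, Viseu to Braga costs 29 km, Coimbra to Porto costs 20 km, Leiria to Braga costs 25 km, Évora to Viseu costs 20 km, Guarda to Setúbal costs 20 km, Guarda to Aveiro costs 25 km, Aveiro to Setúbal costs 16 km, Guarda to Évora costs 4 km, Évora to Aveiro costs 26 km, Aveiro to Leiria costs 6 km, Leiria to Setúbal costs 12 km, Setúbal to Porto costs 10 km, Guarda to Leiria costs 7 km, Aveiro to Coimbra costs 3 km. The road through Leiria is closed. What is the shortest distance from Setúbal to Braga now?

Comparing a few candidate routes:
Setúbal -> Porto -> Coimbra -> Braga: 10 + 20 + 6 = 36
Setúbal -> Aveiro -> Coimbra -> Braga: 16 + 3 + 6 = 25
Setúbal -> Porto -> Guarda -> Braga: 10 + 27 + 6 = 43
Setúbal -> Guarda -> Braga: 20 + 6 = 26
The minimum is 25 km.

25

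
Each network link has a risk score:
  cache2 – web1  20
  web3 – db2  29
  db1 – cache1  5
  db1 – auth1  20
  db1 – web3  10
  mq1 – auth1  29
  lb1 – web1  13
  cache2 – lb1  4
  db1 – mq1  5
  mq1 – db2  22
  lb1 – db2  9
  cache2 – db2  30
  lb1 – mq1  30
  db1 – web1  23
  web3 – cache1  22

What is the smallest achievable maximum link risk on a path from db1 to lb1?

22

A few of the db1→lb1 routes:
db1 -> mq1 -> db2 -> lb1: max(5, 22, 9) = 22
db1 -> web1 -> lb1: max(23, 13) = 23
db1 -> web1 -> cache2 -> lb1: max(23, 20, 4) = 23
Best route has worst link 22.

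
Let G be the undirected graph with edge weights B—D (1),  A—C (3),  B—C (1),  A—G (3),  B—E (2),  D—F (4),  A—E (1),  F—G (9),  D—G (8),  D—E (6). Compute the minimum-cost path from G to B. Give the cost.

Comparing a few candidate routes:
G→D→B: 8 + 1 = 9
G→A→C→B: 3 + 3 + 1 = 7
G→A→E→D→B: 3 + 1 + 6 + 1 = 11
G→A→E→B: 3 + 1 + 2 = 6
The minimum is 6.

6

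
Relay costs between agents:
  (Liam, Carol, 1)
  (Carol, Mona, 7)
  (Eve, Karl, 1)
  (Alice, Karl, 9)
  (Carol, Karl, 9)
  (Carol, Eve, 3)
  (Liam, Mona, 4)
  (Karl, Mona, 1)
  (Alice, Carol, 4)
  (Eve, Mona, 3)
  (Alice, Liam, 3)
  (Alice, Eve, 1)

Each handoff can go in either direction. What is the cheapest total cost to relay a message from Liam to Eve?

4

Checking several routes:
Liam→Carol→Eve: 1 + 3 = 4
Liam→Mona→Karl→Eve: 4 + 1 + 1 = 6
Liam→Alice→Eve: 3 + 1 = 4
Shortest: 4.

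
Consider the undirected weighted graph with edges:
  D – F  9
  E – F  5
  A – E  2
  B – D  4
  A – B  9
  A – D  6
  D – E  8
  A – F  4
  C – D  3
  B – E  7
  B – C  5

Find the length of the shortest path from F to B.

Some routes from F to B:
F→A→E→B: 4 + 2 + 7 = 13
F→A→D→B: 4 + 6 + 4 = 14
F→E→B: 5 + 7 = 12
F→A→B: 4 + 9 = 13
F→D→B: 9 + 4 = 13
The minimum is 12.

12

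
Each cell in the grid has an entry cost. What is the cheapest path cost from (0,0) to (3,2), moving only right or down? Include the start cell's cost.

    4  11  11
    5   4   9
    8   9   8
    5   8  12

Cheapest: [0,0] -> [1,0] -> [1,1] -> [1,2] -> [2,2] -> [3,2]
  4 + 5 + 4 + 9 + 8 + 12 = 42
(Top row then right column would cost 55.)

42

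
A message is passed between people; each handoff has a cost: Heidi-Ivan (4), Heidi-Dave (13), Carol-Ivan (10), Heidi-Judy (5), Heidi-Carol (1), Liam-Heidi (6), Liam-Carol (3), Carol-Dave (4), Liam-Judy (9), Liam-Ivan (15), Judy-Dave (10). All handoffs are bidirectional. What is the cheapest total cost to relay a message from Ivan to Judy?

9

Some routes from Ivan to Judy:
Ivan -> Heidi -> Carol -> Liam -> Judy: 4 + 1 + 3 + 9 = 17
Ivan -> Heidi -> Liam -> Judy: 4 + 6 + 9 = 19
Ivan -> Carol -> Heidi -> Judy: 10 + 1 + 5 = 16
Ivan -> Heidi -> Carol -> Dave -> Judy: 4 + 1 + 4 + 10 = 19
Ivan -> Heidi -> Judy: 4 + 5 = 9
Best route has total 9.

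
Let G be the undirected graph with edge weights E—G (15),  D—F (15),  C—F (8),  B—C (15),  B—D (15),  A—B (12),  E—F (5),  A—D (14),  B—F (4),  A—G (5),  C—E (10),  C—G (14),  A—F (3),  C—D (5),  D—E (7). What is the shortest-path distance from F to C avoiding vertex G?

8

Some routes from F to C avoiding G:
F -> B -> C: 4 + 15 = 19
F -> E -> C: 5 + 10 = 15
F -> D -> C: 15 + 5 = 20
F -> C: 8
F -> E -> D -> C: 5 + 7 + 5 = 17
Best route has total 8.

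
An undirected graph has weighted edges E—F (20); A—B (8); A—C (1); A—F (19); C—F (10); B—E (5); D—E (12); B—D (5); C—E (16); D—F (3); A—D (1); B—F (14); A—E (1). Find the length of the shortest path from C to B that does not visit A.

18

Checking several routes:
C-F-B: 10 + 14 = 24
C-E-B: 16 + 5 = 21
C-F-D-B: 10 + 3 + 5 = 18
C-F-D-E-B: 10 + 3 + 12 + 5 = 30
Best route has total 18.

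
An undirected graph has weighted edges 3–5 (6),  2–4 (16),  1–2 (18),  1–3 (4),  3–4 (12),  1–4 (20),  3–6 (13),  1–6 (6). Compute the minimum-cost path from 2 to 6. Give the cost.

24

Some routes from 2 to 6:
2 - 4 - 3 - 6: 16 + 12 + 13 = 41
2 - 4 - 1 - 6: 16 + 20 + 6 = 42
2 - 1 - 6: 18 + 6 = 24
2 - 1 - 3 - 6: 18 + 4 + 13 = 35
2 - 4 - 3 - 1 - 6: 16 + 12 + 4 + 6 = 38
The minimum is 24.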